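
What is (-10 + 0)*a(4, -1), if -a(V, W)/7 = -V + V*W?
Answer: -560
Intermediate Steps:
a(V, W) = 7*V - 7*V*W (a(V, W) = -7*(-V + V*W) = 7*V - 7*V*W)
(-10 + 0)*a(4, -1) = (-10 + 0)*(7*4*(1 - 1*(-1))) = -70*4*(1 + 1) = -70*4*2 = -10*56 = -560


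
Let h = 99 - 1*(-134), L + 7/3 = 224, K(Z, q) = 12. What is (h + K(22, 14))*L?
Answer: 162925/3 ≈ 54308.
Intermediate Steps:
L = 665/3 (L = -7/3 + 224 = 665/3 ≈ 221.67)
h = 233 (h = 99 + 134 = 233)
(h + K(22, 14))*L = (233 + 12)*(665/3) = 245*(665/3) = 162925/3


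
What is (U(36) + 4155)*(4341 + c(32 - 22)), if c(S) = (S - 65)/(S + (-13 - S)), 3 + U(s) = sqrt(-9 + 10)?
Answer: 234594664/13 ≈ 1.8046e+7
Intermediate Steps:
U(s) = -2 (U(s) = -3 + sqrt(-9 + 10) = -3 + sqrt(1) = -3 + 1 = -2)
c(S) = 5 - S/13 (c(S) = (-65 + S)/(-13) = (-65 + S)*(-1/13) = 5 - S/13)
(U(36) + 4155)*(4341 + c(32 - 22)) = (-2 + 4155)*(4341 + (5 - (32 - 22)/13)) = 4153*(4341 + (5 - 1/13*10)) = 4153*(4341 + (5 - 10/13)) = 4153*(4341 + 55/13) = 4153*(56488/13) = 234594664/13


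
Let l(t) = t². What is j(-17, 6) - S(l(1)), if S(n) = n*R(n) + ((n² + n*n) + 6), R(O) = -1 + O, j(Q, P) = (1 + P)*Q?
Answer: -127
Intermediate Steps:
j(Q, P) = Q*(1 + P)
S(n) = 6 + 2*n² + n*(-1 + n) (S(n) = n*(-1 + n) + ((n² + n*n) + 6) = n*(-1 + n) + ((n² + n²) + 6) = n*(-1 + n) + (2*n² + 6) = n*(-1 + n) + (6 + 2*n²) = 6 + 2*n² + n*(-1 + n))
j(-17, 6) - S(l(1)) = -17*(1 + 6) - (6 - 1*1² + 3*(1²)²) = -17*7 - (6 - 1*1 + 3*1²) = -119 - (6 - 1 + 3*1) = -119 - (6 - 1 + 3) = -119 - 1*8 = -119 - 8 = -127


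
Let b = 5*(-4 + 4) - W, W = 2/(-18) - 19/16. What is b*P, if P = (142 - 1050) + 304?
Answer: -28237/36 ≈ -784.36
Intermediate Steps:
W = -187/144 (W = 2*(-1/18) - 19*1/16 = -1/9 - 19/16 = -187/144 ≈ -1.2986)
P = -604 (P = -908 + 304 = -604)
b = 187/144 (b = 5*(-4 + 4) - 1*(-187/144) = 5*0 + 187/144 = 0 + 187/144 = 187/144 ≈ 1.2986)
b*P = (187/144)*(-604) = -28237/36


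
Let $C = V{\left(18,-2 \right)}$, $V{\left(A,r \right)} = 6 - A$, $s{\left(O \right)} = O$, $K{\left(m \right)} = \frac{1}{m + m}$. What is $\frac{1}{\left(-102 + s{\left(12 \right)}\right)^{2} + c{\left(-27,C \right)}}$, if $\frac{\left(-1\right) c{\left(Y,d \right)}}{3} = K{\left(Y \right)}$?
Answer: $\frac{18}{145801} \approx 0.00012346$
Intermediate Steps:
$K{\left(m \right)} = \frac{1}{2 m}$
$C = -12$ ($C = 6 - 18 = -12$)
$c{\left(Y,d \right)} = - \frac{3}{2 Y}$ ($c{\left(Y,d \right)} = - 3 \frac{1}{2 Y} = - \frac{3}{2 Y}$)
$\frac{1}{\left(-102 + s{\left(12 \right)}\right)^{2} + c{\left(-27,C \right)}} = \frac{1}{\left(-102 + 12\right)^{2} - \frac{3}{2 \left(-27\right)}} = \frac{1}{\left(-90\right)^{2} - - \frac{1}{18}} = \frac{1}{8100 + \frac{1}{18}} = \frac{1}{\frac{145801}{18}} = \frac{18}{145801}$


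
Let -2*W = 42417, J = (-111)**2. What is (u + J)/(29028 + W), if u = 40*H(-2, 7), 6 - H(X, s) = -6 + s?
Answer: 25042/15639 ≈ 1.6013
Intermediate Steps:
J = 12321
H(X, s) = 12 - s (H(X, s) = 6 - (-6 + s) = 6 + (6 - s) = 12 - s)
u = 200 (u = 40*(12 - 1*7) = 40*(12 - 7) = 40*5 = 200)
W = -42417/2 (W = -1/2*42417 = -42417/2 ≈ -21209.)
(u + J)/(29028 + W) = (200 + 12321)/(29028 - 42417/2) = 12521/(15639/2) = 12521*(2/15639) = 25042/15639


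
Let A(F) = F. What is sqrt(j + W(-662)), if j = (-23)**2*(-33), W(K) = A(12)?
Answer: I*sqrt(17445) ≈ 132.08*I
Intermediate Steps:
W(K) = 12
j = -17457 (j = 529*(-33) = -17457)
sqrt(j + W(-662)) = sqrt(-17457 + 12) = sqrt(-17445) = I*sqrt(17445)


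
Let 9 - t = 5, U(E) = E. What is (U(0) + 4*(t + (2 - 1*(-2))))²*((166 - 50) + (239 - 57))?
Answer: 305152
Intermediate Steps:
t = 4 (t = 9 - 1*5 = 9 - 5 = 4)
(U(0) + 4*(t + (2 - 1*(-2))))²*((166 - 50) + (239 - 57)) = (0 + 4*(4 + (2 - 1*(-2))))²*((166 - 50) + (239 - 57)) = (0 + 4*(4 + (2 + 2)))²*(116 + 182) = (0 + 4*(4 + 4))²*298 = (0 + 4*8)²*298 = (0 + 32)²*298 = 32²*298 = 1024*298 = 305152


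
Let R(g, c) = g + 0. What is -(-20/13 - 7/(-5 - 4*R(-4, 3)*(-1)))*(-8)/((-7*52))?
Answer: 94/3549 ≈ 0.026486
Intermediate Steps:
R(g, c) = g
-(-20/13 - 7/(-5 - 4*R(-4, 3)*(-1)))*(-8)/((-7*52)) = -(-20/13 - 7/(-5 - 4*(-4)*(-1)))*(-8)/((-7*52)) = -(-20*1/13 - 7/(-5 + 16*(-1)))*(-8)/(-364) = -(-20/13 - 7/(-5 - 16))*(-8)*(-1)/364 = -(-20/13 - 7/(-21))*(-8)*(-1)/364 = -(-20/13 - 7*(-1/21))*(-8)*(-1)/364 = -(-20/13 + ⅓)*(-8)*(-1)/364 = -(-47/39*(-8))*(-1)/364 = -376*(-1)/(39*364) = -1*(-94/3549) = 94/3549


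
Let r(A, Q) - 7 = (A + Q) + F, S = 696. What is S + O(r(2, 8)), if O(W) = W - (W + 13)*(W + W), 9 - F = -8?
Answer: -2466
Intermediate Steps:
F = 17 (F = 9 - 1*(-8) = 9 + 8 = 17)
r(A, Q) = 24 + A + Q (r(A, Q) = 7 + ((A + Q) + 17) = 7 + (17 + A + Q) = 24 + A + Q)
O(W) = W - 2*W*(13 + W) (O(W) = W - (13 + W)*2*W = W - 2*W*(13 + W))
S + O(r(2, 8)) = 696 - (24 + 2 + 8)*(25 + 2*(24 + 2 + 8)) = 696 - 1*34*(25 + 2*34) = 696 - 1*34*(25 + 68) = 696 - 1*34*93 = 696 - 3162 = -2466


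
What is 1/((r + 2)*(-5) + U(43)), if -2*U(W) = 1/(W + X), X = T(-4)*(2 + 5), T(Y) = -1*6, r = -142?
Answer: 2/1399 ≈ 0.0014296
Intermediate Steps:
T(Y) = -6
X = -42 (X = -6*(2 + 5) = -6*7 = -42)
U(W) = -1/(2*(-42 + W)) (U(W) = -1/(2*(W - 42)) = -1/(2*(-42 + W)))
1/((r + 2)*(-5) + U(43)) = 1/((-142 + 2)*(-5) - 1/(-84 + 2*43)) = 1/(-140*(-5) - 1/(-84 + 86)) = 1/(700 - 1/2) = 1/(700 - 1*½) = 1/(700 - ½) = 1/(1399/2) = 2/1399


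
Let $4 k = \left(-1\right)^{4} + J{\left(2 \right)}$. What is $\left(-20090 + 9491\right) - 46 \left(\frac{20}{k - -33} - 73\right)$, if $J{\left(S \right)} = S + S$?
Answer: $- \frac{995697}{137} \approx -7267.9$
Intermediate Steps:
$J{\left(S \right)} = 2 S$
$k = \frac{5}{4}$ ($k = \frac{\left(-1\right)^{4} + 2 \cdot 2}{4} = \frac{1 + 4}{4} = \frac{1}{4} \cdot 5 = \frac{5}{4} \approx 1.25$)
$\left(-20090 + 9491\right) - 46 \left(\frac{20}{k - -33} - 73\right) = \left(-20090 + 9491\right) - 46 \left(\frac{20}{\frac{5}{4} - -33} - 73\right) = -10599 - 46 \left(\frac{20}{\frac{5}{4} + 33} - 73\right) = -10599 - 46 \left(\frac{20}{\frac{137}{4}} - 73\right) = -10599 - 46 \left(20 \cdot \frac{4}{137} - 73\right) = -10599 - 46 \left(\frac{80}{137} - 73\right) = -10599 - - \frac{456366}{137} = -10599 + \frac{456366}{137} = - \frac{995697}{137}$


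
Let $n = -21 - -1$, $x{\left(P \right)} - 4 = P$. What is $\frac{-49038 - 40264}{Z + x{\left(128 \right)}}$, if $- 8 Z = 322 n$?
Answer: $- \frac{89302}{937} \approx -95.306$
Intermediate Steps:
$x{\left(P \right)} = 4 + P$
$n = -20$ ($n = -21 + 1 = -20$)
$Z = 805$ ($Z = - \frac{322 \left(-20\right)}{8} = \left(- \frac{1}{8}\right) \left(-6440\right) = 805$)
$\frac{-49038 - 40264}{Z + x{\left(128 \right)}} = \frac{-49038 - 40264}{805 + \left(4 + 128\right)} = - \frac{89302}{805 + 132} = - \frac{89302}{937}$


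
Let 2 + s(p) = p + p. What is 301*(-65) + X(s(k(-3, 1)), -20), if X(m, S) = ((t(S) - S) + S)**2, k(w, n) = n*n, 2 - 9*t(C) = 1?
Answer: -1584764/81 ≈ -19565.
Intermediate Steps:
t(C) = 1/9 (t(C) = 2/9 - 1/9*1 = 2/9 - 1/9 = 1/9)
k(w, n) = n**2
s(p) = -2 + 2*p (s(p) = -2 + (p + p) = -2 + 2*p)
X(m, S) = 1/81 (X(m, S) = ((1/9 - S) + S)**2 = (1/9)**2 = 1/81)
301*(-65) + X(s(k(-3, 1)), -20) = 301*(-65) + 1/81 = -19565 + 1/81 = -1584764/81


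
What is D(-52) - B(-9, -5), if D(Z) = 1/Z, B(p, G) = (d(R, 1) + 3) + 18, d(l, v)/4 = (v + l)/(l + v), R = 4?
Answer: -1301/52 ≈ -25.019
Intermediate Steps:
d(l, v) = 4 (d(l, v) = 4*((v + l)/(l + v)) = 4*((l + v)/(l + v)) = 4*1 = 4)
B(p, G) = 25 (B(p, G) = (4 + 3) + 18 = 7 + 18 = 25)
D(-52) - B(-9, -5) = 1/(-52) - 1*25 = -1/52 - 25 = -1301/52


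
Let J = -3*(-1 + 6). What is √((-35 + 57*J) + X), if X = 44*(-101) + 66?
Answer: 2*I*√1317 ≈ 72.581*I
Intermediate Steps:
J = -15 (J = -3*5 = -15)
X = -4378 (X = -4444 + 66 = -4378)
√((-35 + 57*J) + X) = √((-35 + 57*(-15)) - 4378) = √((-35 - 855) - 4378) = √(-890 - 4378) = √(-5268) = 2*I*√1317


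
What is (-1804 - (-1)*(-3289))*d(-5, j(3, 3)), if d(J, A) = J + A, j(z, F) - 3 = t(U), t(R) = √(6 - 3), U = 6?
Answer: 10186 - 5093*√3 ≈ 1364.7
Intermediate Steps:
t(R) = √3
j(z, F) = 3 + √3
d(J, A) = A + J
(-1804 - (-1)*(-3289))*d(-5, j(3, 3)) = (-1804 - (-1)*(-3289))*((3 + √3) - 5) = (-1804 - 1*3289)*(-2 + √3) = (-1804 - 3289)*(-2 + √3) = -5093*(-2 + √3) = 10186 - 5093*√3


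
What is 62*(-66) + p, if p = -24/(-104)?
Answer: -53193/13 ≈ -4091.8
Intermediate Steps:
p = 3/13 (p = -24*(-1/104) = 3/13 ≈ 0.23077)
62*(-66) + p = 62*(-66) + 3/13 = -4092 + 3/13 = -53193/13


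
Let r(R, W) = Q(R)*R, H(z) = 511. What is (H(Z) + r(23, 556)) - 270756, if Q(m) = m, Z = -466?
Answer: -269716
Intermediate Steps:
r(R, W) = R² (r(R, W) = R*R = R²)
(H(Z) + r(23, 556)) - 270756 = (511 + 23²) - 270756 = (511 + 529) - 270756 = 1040 - 270756 = -269716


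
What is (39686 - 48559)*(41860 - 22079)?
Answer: -175516813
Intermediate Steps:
(39686 - 48559)*(41860 - 22079) = -8873*19781 = -175516813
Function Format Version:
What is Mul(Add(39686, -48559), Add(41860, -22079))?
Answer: -175516813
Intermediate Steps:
Mul(Add(39686, -48559), Add(41860, -22079)) = Mul(-8873, 19781) = -175516813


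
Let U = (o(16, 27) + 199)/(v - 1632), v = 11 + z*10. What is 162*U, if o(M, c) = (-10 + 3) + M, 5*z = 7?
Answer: -33696/1607 ≈ -20.968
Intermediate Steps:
z = 7/5 (z = (1/5)*7 = 7/5 ≈ 1.4000)
o(M, c) = -7 + M
v = 25 (v = 11 + (7/5)*10 = 11 + 14 = 25)
U = -208/1607 (U = ((-7 + 16) + 199)/(25 - 1632) = (9 + 199)/(-1607) = 208*(-1/1607) = -208/1607 ≈ -0.12943)
162*U = 162*(-208/1607) = -33696/1607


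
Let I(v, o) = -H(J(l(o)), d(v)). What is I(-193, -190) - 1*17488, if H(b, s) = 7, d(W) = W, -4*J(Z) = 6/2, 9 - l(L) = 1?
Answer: -17495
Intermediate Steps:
l(L) = 8 (l(L) = 9 - 1*1 = 9 - 1 = 8)
J(Z) = -¾ (J(Z) = -3/(2*2) = -¼*3 = -¾)
I(v, o) = -7 (I(v, o) = -1*7 = -7)
I(-193, -190) - 1*17488 = -7 - 1*17488 = -7 - 17488 = -17495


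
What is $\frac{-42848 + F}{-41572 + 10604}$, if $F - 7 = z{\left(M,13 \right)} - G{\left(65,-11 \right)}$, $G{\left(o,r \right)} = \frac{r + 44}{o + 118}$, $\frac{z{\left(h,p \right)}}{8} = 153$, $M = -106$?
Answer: $\frac{45333}{33733} \approx 1.3439$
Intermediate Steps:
$z{\left(h,p \right)} = 1224$ ($z{\left(h,p \right)} = 8 \cdot 153 = 1224$)
$G{\left(o,r \right)} = \frac{44 + r}{118 + o}$
$F = \frac{75080}{61}$ ($F = 7 + \left(1224 - \frac{44 - 11}{118 + 65}\right) = 7 + \left(1224 - \frac{1}{183} \cdot 33\right) = 7 + \left(1224 - \frac{11}{61}\right) = 7 + \frac{74653}{61} = \frac{75080}{61} \approx 1230.8$)
$\frac{-42848 + F}{-41572 + 10604} = \frac{-42848 + \frac{75080}{61}}{-41572 + 10604} = - \frac{2538648}{61 \left(-30968\right)} = \left(- \frac{2538648}{61}\right) \left(- \frac{1}{30968}\right) = \frac{45333}{33733}$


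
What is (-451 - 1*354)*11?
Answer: -8855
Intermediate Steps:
(-451 - 1*354)*11 = (-451 - 354)*11 = -805*11 = -8855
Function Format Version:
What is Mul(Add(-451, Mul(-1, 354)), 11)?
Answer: -8855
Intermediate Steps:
Mul(Add(-451, Mul(-1, 354)), 11) = Mul(Add(-451, -354), 11) = Mul(-805, 11) = -8855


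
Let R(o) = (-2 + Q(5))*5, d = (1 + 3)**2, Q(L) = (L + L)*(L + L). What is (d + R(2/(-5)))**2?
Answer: 256036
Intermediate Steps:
Q(L) = 4*L**2 (Q(L) = (2*L)*(2*L) = 4*L**2)
d = 16 (d = 4**2 = 16)
R(o) = 490 (R(o) = (-2 + 4*5**2)*5 = (-2 + 4*25)*5 = (-2 + 100)*5 = 98*5 = 490)
(d + R(2/(-5)))**2 = (16 + 490)**2 = 506**2 = 256036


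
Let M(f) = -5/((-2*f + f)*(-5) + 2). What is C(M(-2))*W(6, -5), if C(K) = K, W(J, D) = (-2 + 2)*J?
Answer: 0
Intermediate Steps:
W(J, D) = 0 (W(J, D) = 0*J = 0)
M(f) = -5/(2 + 5*f) (M(f) = -5/(-f*(-5) + 2) = -5/(5*f + 2) = -5/(2 + 5*f))
C(M(-2))*W(6, -5) = -5/(2 + 5*(-2))*0 = -5/(2 - 10)*0 = -5/(-8)*0 = -5*(-1/8)*0 = (5/8)*0 = 0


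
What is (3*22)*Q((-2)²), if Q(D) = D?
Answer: 264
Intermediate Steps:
(3*22)*Q((-2)²) = (3*22)*(-2)² = 66*4 = 264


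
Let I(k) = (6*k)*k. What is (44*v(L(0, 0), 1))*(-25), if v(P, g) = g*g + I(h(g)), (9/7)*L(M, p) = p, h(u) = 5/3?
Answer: -58300/3 ≈ -19433.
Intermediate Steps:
h(u) = 5/3 (h(u) = 5*(⅓) = 5/3)
L(M, p) = 7*p/9
I(k) = 6*k²
v(P, g) = 50/3 + g² (v(P, g) = g*g + 6*(5/3)² = g² + 6*(25/9) = g² + 50/3 = 50/3 + g²)
(44*v(L(0, 0), 1))*(-25) = (44*(50/3 + 1²))*(-25) = (44*(50/3 + 1))*(-25) = (44*(53/3))*(-25) = (2332/3)*(-25) = -58300/3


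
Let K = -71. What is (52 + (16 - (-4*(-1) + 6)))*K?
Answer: -4118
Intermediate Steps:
(52 + (16 - (-4*(-1) + 6)))*K = (52 + (16 - (-4*(-1) + 6)))*(-71) = (52 + (16 - (4 + 6)))*(-71) = (52 + (16 - 1*10))*(-71) = (52 + (16 - 10))*(-71) = (52 + 6)*(-71) = 58*(-71) = -4118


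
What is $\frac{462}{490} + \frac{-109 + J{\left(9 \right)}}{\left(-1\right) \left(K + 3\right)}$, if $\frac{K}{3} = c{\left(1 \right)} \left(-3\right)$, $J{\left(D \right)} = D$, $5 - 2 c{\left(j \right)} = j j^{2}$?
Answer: $- \frac{601}{105} \approx -5.7238$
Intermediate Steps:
$c{\left(j \right)} = \frac{5}{2} - \frac{j^{3}}{2}$ ($c{\left(j \right)} = \frac{5}{2} - \frac{j j^{2}}{2} = \frac{5}{2} - \frac{j^{3}}{2}$)
$K = -18$ ($K = 3 \left(\frac{5}{2} - \frac{1^{3}}{2}\right) \left(-3\right) = 3 \left(\frac{5}{2} - \frac{1}{2}\right) \left(-3\right) = 3 \cdot 2 \left(-3\right) = 3 \left(-6\right) = -18$)
$\frac{462}{490} + \frac{-109 + J{\left(9 \right)}}{\left(-1\right) \left(K + 3\right)} = \frac{462}{490} + \frac{-109 + 9}{\left(-1\right) \left(-18 + 3\right)} = 462 \cdot \frac{1}{490} - \frac{100}{\left(-1\right) \left(-15\right)} = \frac{33}{35} - \frac{100}{15} = \frac{33}{35} - \frac{20}{3} = - \frac{601}{105}$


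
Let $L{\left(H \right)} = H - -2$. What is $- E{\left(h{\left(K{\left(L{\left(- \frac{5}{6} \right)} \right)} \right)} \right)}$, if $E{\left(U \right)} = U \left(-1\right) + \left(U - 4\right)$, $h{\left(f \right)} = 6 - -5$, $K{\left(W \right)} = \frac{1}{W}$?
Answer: $4$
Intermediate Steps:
$L{\left(H \right)} = 2 + H$ ($L{\left(H \right)} = H + 2 = 2 + H$)
$h{\left(f \right)} = 11$ ($h{\left(f \right)} = 6 + 5 = 11$)
$E{\left(U \right)} = -4$ ($E{\left(U \right)} = - U + \left(U - 4\right) = - U + \left(-4 + U\right) = -4$)
$- E{\left(h{\left(K{\left(L{\left(- \frac{5}{6} \right)} \right)} \right)} \right)} = \left(-1\right) \left(-4\right) = 4$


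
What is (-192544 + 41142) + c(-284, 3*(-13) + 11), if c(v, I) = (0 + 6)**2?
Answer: -151366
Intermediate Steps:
c(v, I) = 36 (c(v, I) = 6**2 = 36)
(-192544 + 41142) + c(-284, 3*(-13) + 11) = (-192544 + 41142) + 36 = -151402 + 36 = -151366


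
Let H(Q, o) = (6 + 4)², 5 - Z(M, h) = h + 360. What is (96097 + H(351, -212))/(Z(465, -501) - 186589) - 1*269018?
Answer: -50156619171/186443 ≈ -2.6902e+5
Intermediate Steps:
Z(M, h) = -355 - h (Z(M, h) = 5 - (h + 360) = 5 - (360 + h) = 5 + (-360 - h) = -355 - h)
H(Q, o) = 100 (H(Q, o) = 10² = 100)
(96097 + H(351, -212))/(Z(465, -501) - 186589) - 1*269018 = (96097 + 100)/((-355 - 1*(-501)) - 186589) - 1*269018 = 96197/((-355 + 501) - 186589) - 269018 = 96197/(146 - 186589) - 269018 = 96197/(-186443) - 269018 = 96197*(-1/186443) - 269018 = -96197/186443 - 269018 = -50156619171/186443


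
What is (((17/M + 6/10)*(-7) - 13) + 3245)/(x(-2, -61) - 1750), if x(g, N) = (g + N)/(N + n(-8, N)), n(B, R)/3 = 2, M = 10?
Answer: -353749/192374 ≈ -1.8389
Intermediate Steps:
n(B, R) = 6 (n(B, R) = 3*2 = 6)
x(g, N) = (N + g)/(6 + N) (x(g, N) = (g + N)/(N + 6) = (N + g)/(6 + N))
(((17/M + 6/10)*(-7) - 13) + 3245)/(x(-2, -61) - 1750) = (((17/10 + 6/10)*(-7) - 13) + 3245)/((-61 - 2)/(6 - 61) - 1750) = (((17*(1/10) + 6*(1/10))*(-7) - 13) + 3245)/(-63/(-55) - 1750) = (((17/10 + 3/5)*(-7) - 13) + 3245)/(-1/55*(-63) - 1750) = (((23/10)*(-7) - 13) + 3245)/(63/55 - 1750) = ((-161/10 - 13) + 3245)/(-96187/55) = (-291/10 + 3245)*(-55/96187) = (32159/10)*(-55/96187) = -353749/192374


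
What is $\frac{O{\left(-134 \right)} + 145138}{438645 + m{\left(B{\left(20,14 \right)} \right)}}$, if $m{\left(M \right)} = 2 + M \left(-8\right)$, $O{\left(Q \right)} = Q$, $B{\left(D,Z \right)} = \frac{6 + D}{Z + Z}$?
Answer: $\frac{1015028}{3070477} \approx 0.33058$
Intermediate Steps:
$B{\left(D,Z \right)} = \frac{6 + D}{2 Z}$
$m{\left(M \right)} = 2 - 8 M$
$\frac{O{\left(-134 \right)} + 145138}{438645 + m{\left(B{\left(20,14 \right)} \right)}} = \frac{-134 + 145138}{438645 + \left(2 - 8 \frac{6 + 20}{2 \cdot 14}\right)} = \frac{145004}{438645 + \left(2 - 8 \cdot \frac{1}{2} \cdot \frac{1}{14} \cdot 26\right)} = \frac{145004}{438645 + \left(2 - \frac{52}{7}\right)} = \frac{145004}{438645 - \frac{38}{7}} = \frac{145004}{\frac{3070477}{7}} = 145004 \cdot \frac{7}{3070477} = \frac{1015028}{3070477}$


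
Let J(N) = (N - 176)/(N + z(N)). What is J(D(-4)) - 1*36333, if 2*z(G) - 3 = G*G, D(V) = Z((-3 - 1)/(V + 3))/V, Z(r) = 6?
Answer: -328417/9 ≈ -36491.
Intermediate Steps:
D(V) = 6/V
z(G) = 3/2 + G²/2 (z(G) = 3/2 + (G*G)/2 = 3/2 + G²/2)
J(N) = (-176 + N)/(3/2 + N + N²/2) (J(N) = (N - 176)/(N + (3/2 + N²/2)) = (-176 + N)/(3/2 + N + N²/2))
J(D(-4)) - 1*36333 = 2*(-176 + 6/(-4))/(3 + (6/(-4))² + 2*(6/(-4))) - 1*36333 = 2*(-176 + 6*(-¼))/(3 + (6*(-¼))² + 2*(6*(-¼))) - 36333 = 2*(-176 - 3/2)/(3 + (-3/2)² + 2*(-3/2)) - 36333 = 2*(-355/2)/(3 + 9/4 - 3) - 36333 = 2*(-355/2)/(9/4) - 36333 = 2*(4/9)*(-355/2) - 36333 = -1420/9 - 36333 = -328417/9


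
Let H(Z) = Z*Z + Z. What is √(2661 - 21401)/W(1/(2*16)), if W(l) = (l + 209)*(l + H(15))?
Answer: 2048*I*√4685/51378209 ≈ 0.0027284*I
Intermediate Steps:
H(Z) = Z + Z² (H(Z) = Z² + Z = Z + Z²)
W(l) = (209 + l)*(240 + l) (W(l) = (l + 209)*(l + 15*(1 + 15)) = (209 + l)*(l + 15*16) = (209 + l)*(l + 240) = (209 + l)*(240 + l))
√(2661 - 21401)/W(1/(2*16)) = √(2661 - 21401)/(50160 + (1/(2*16))² + 449/((2*16))) = √(-18740)/(50160 + (1/32)² + 449/32) = (2*I*√4685)/(50160 + (1/32)² + 449*(1/32)) = (2*I*√4685)/(50160 + 1/1024 + 449/32) = (2*I*√4685)/(51378209/1024) = (2*I*√4685)*(1024/51378209) = 2048*I*√4685/51378209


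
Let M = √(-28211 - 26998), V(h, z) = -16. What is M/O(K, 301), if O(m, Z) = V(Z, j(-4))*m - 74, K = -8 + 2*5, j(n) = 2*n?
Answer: -I*√55209/106 ≈ -2.2167*I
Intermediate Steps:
K = 2 (K = -8 + 10 = 2)
O(m, Z) = -74 - 16*m (O(m, Z) = -16*m - 74 = -74 - 16*m)
M = I*√55209 (M = √(-55209) = I*√55209 ≈ 234.97*I)
M/O(K, 301) = (I*√55209)/(-74 - 16*2) = (I*√55209)/(-74 - 32) = (I*√55209)/(-106) = (I*√55209)*(-1/106) = -I*√55209/106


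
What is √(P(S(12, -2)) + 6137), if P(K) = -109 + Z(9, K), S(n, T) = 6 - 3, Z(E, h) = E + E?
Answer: √6046 ≈ 77.756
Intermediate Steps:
Z(E, h) = 2*E
S(n, T) = 3
P(K) = -91 (P(K) = -109 + 2*9 = -109 + 18 = -91)
√(P(S(12, -2)) + 6137) = √(-91 + 6137) = √6046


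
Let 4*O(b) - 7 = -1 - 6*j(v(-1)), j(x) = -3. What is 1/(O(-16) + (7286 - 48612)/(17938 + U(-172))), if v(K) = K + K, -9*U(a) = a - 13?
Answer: 161627/597828 ≈ 0.27036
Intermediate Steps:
U(a) = 13/9 - a/9 (U(a) = -(a - 13)/9 = -(-13 + a)/9 = 13/9 - a/9)
v(K) = 2*K
O(b) = 6 (O(b) = 7/4 + (-1 - 6*(-3))/4 = 7/4 + (-1 + 18)/4 = 7/4 + (¼)*17 = 7/4 + 17/4 = 6)
1/(O(-16) + (7286 - 48612)/(17938 + U(-172))) = 1/(6 + (7286 - 48612)/(17938 + (13/9 - ⅑*(-172)))) = 1/(6 - 41326/(17938 + (13/9 + 172/9))) = 1/(6 - 41326/(17938 + 185/9)) = 1/(6 - 41326/161627/9) = 1/(6 - 41326*9/161627) = 1/(6 - 371934/161627) = 1/(597828/161627) = 161627/597828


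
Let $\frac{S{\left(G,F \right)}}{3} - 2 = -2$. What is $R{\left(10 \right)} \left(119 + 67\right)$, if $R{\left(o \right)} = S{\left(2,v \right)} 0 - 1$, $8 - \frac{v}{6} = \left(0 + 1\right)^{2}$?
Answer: $-186$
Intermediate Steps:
$v = 42$ ($v = 48 - 6 \left(0 + 1\right)^{2} = 48 - 6 \cdot 1^{2} = 48 - 6 = 42$)
$S{\left(G,F \right)} = 0$ ($S{\left(G,F \right)} = 6 + 3 \left(-2\right) = 6 - 6 = 0$)
$R{\left(o \right)} = -1$ ($R{\left(o \right)} = 0 \cdot 0 - 1 = 0 - 1 = -1$)
$R{\left(10 \right)} \left(119 + 67\right) = - (119 + 67) = \left(-1\right) 186 = -186$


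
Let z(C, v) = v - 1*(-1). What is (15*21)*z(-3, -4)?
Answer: -945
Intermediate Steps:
z(C, v) = 1 + v (z(C, v) = v + 1 = 1 + v)
(15*21)*z(-3, -4) = (15*21)*(1 - 4) = 315*(-3) = -945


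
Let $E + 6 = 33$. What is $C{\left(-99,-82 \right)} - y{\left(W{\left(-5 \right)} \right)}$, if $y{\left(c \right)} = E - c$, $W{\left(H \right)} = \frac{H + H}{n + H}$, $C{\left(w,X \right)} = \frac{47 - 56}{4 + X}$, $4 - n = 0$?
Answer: $- \frac{439}{26} \approx -16.885$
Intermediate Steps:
$n = 4$ ($n = 4 - 0 = 4 + 0 = 4$)
$E = 27$ ($E = -6 + 33 = 27$)
$C{\left(w,X \right)} = - \frac{9}{4 + X}$
$W{\left(H \right)} = \frac{2 H}{4 + H}$ ($W{\left(H \right)} = \frac{H + H}{4 + H} = \frac{2 H}{4 + H}$)
$y{\left(c \right)} = 27 - c$
$C{\left(-99,-82 \right)} - y{\left(W{\left(-5 \right)} \right)} = - \frac{9}{4 - 82} - \left(27 - 2 \left(-5\right) \frac{1}{4 - 5}\right) = - \frac{9}{-78} - \left(27 - 2 \left(-5\right) \frac{1}{-1}\right) = \left(-9\right) \left(- \frac{1}{78}\right) - \left(27 - 2 \left(-5\right) \left(-1\right)\right) = \frac{3}{26} - \left(27 - 10\right) = \frac{3}{26} - 17 = - \frac{439}{26}$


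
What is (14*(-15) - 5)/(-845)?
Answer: 43/169 ≈ 0.25444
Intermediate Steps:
(14*(-15) - 5)/(-845) = (-210 - 5)*(-1/845) = -215*(-1/845) = 43/169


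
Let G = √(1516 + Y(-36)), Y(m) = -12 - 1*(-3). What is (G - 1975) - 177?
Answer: -2152 + √1507 ≈ -2113.2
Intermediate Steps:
Y(m) = -9 (Y(m) = -12 + 3 = -9)
G = √1507 (G = √(1516 - 9) = √1507 ≈ 38.820)
(G - 1975) - 177 = (√1507 - 1975) - 177 = (-1975 + √1507) - 177 = -2152 + √1507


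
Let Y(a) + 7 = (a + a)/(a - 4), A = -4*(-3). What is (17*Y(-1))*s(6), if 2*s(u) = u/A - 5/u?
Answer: 187/10 ≈ 18.700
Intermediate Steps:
A = 12
s(u) = -5/(2*u) + u/24 (s(u) = (u/12 - 5/u)/2 = (-5/u + u/12)/2 = -5/(2*u) + u/24)
Y(a) = -7 + 2*a/(-4 + a) (Y(a) = -7 + (a + a)/(a - 4) = -7 + (2*a)/(-4 + a) = -7 + 2*a/(-4 + a))
(17*Y(-1))*s(6) = (17*((28 - 5*(-1))/(-4 - 1)))*((1/24)*(-60 + 6²)/6) = (17*((28 + 5)/(-5)))*((1/24)*(⅙)*(-60 + 36)) = (17*(-⅕*33))*((1/24)*(⅙)*(-24)) = (17*(-33/5))*(-⅙) = -561/5*(-⅙) = 187/10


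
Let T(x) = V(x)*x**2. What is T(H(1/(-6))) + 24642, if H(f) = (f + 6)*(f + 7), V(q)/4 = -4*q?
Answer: -2883131803/2916 ≈ -9.8873e+5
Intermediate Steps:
V(q) = -16*q (V(q) = 4*(-4*q) = -16*q)
H(f) = (6 + f)*(7 + f)
T(x) = -16*x**3 (T(x) = (-16*x)*x**2 = -16*x**3)
T(H(1/(-6))) + 24642 = -16*(42 + (1/(-6))**2 + 13/(-6))**3 + 24642 = -16*(42 + (-1/6)**2 + 13*(-1/6))**3 + 24642 = -16*(42 + 1/36 - 13/6)**3 + 24642 = -16*(1435/36)**3 + 24642 = -16*2954987875/46656 + 24642 = -2954987875/2916 + 24642 = -2883131803/2916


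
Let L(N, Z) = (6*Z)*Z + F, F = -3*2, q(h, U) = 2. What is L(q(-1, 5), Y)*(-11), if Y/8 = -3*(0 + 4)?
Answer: -608190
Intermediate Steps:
F = -6
Y = -96 (Y = 8*(-3*(0 + 4)) = 8*(-3*4) = 8*(-12) = -96)
L(N, Z) = -6 + 6*Z² (L(N, Z) = (6*Z)*Z - 6 = 6*Z² - 6 = -6 + 6*Z²)
L(q(-1, 5), Y)*(-11) = (-6 + 6*(-96)²)*(-11) = (-6 + 6*9216)*(-11) = (-6 + 55296)*(-11) = 55290*(-11) = -608190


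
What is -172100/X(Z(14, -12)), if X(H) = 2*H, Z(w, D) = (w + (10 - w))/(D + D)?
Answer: 206520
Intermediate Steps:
Z(w, D) = 5/D (Z(w, D) = 10/((2*D)) = 10*(1/(2*D)) = 5/D)
-172100/X(Z(14, -12)) = -172100/(2*(5/(-12))) = -172100/(2*(5*(-1/12))) = -172100/(2*(-5/12)) = -172100/(-5/6) = -172100*(-6/5) = 206520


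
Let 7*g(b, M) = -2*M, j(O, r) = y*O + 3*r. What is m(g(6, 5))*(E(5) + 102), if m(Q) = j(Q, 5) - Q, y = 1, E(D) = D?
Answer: 1605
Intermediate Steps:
j(O, r) = O + 3*r (j(O, r) = 1*O + 3*r = O + 3*r)
g(b, M) = -2*M/7 (g(b, M) = (-2*M)/7 = -2*M/7)
m(Q) = 15 (m(Q) = (Q + 3*5) - Q = (Q + 15) - Q = (15 + Q) - Q = 15)
m(g(6, 5))*(E(5) + 102) = 15*(5 + 102) = 15*107 = 1605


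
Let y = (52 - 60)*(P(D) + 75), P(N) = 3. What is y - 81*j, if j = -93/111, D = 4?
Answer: -20577/37 ≈ -556.13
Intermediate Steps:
y = -624 (y = (52 - 60)*(3 + 75) = -8*78 = -624)
j = -31/37 (j = -93*1/111 = -31/37 ≈ -0.83784)
y - 81*j = -624 - 81*(-31/37) = -624 + 2511/37 = -20577/37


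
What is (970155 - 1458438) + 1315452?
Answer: 827169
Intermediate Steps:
(970155 - 1458438) + 1315452 = -488283 + 1315452 = 827169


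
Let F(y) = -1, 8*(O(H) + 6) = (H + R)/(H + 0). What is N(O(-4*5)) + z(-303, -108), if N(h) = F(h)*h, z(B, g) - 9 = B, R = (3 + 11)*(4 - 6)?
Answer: -2883/10 ≈ -288.30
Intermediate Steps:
R = -28 (R = 14*(-2) = -28)
O(H) = -6 + (-28 + H)/(8*H) (O(H) = -6 + ((H - 28)/(H + 0))/8 = -6 + ((-28 + H)/H)/8 = -6 + (-28 + H)/(8*H))
z(B, g) = 9 + B
N(h) = -h
N(O(-4*5)) + z(-303, -108) = -(-28 - (-188)*5)/(8*((-4*5))) + (9 - 303) = -(-28 - 47*(-20))/(8*(-20)) - 294 = -(-1)*(-28 + 940)/(8*20) - 294 = -(-1)*912/(8*20) - 294 = -1*(-57/10) - 294 = 57/10 - 294 = -2883/10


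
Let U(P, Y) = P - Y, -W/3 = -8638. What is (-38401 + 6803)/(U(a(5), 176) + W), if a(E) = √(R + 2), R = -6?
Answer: -203317331/165611162 + 15799*I/165611162 ≈ -1.2277 + 9.5398e-5*I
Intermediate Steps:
a(E) = 2*I (a(E) = √(-6 + 2) = √(-4) = 2*I)
W = 25914 (W = -3*(-8638) = 25914)
(-38401 + 6803)/(U(a(5), 176) + W) = (-38401 + 6803)/((2*I - 1*176) + 25914) = -31598/((2*I - 176) + 25914) = -31598/((-176 + 2*I) + 25914) = -31598*(25738 - 2*I)/662444648 = -15799*(25738 - 2*I)/331222324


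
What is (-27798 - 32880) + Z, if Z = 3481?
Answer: -57197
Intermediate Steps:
(-27798 - 32880) + Z = (-27798 - 32880) + 3481 = -60678 + 3481 = -57197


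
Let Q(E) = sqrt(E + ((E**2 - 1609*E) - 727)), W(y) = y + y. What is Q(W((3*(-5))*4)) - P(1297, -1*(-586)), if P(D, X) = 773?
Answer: -773 + 7*sqrt(4217) ≈ -318.43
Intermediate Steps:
W(y) = 2*y
Q(E) = sqrt(-727 + E**2 - 1608*E) (Q(E) = sqrt(E + (-727 + E**2 - 1609*E)) = sqrt(-727 + E**2 - 1608*E))
Q(W((3*(-5))*4)) - P(1297, -1*(-586)) = sqrt(-727 + (2*((3*(-5))*4))**2 - 3216*(3*(-5))*4) - 1*773 = sqrt(-727 + (2*(-15*4))**2 - 3216*(-15*4)) - 773 = sqrt(-727 + (2*(-60))**2 - 3216*(-60)) - 773 = sqrt(-727 + (-120)**2 - 1608*(-120)) - 773 = sqrt(-727 + 14400 + 192960) - 773 = sqrt(206633) - 773 = 7*sqrt(4217) - 773 = -773 + 7*sqrt(4217)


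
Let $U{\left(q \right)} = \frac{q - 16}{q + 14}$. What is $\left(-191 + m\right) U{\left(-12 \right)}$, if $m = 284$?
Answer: $-1302$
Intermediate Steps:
$U{\left(q \right)} = \frac{-16 + q}{14 + q}$
$\left(-191 + m\right) U{\left(-12 \right)} = \left(-191 + 284\right) \frac{-16 - 12}{14 - 12} = 93 \cdot \frac{1}{2} \left(-28\right) = 93 \left(-14\right) = -1302$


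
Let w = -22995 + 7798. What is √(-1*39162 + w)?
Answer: I*√54359 ≈ 233.15*I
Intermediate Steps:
w = -15197
√(-1*39162 + w) = √(-1*39162 - 15197) = √(-39162 - 15197) = √(-54359) = I*√54359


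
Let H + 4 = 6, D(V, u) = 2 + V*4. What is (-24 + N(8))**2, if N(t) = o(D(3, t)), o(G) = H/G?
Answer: 27889/49 ≈ 569.16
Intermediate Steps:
D(V, u) = 2 + 4*V
H = 2 (H = -4 + 6 = 2)
o(G) = 2/G
N(t) = 1/7 (N(t) = 2/(2 + 4*3) = 2/(2 + 12) = 2/14 = 2*(1/14) = 1/7)
(-24 + N(8))**2 = (-24 + 1/7)**2 = (-167/7)**2 = 27889/49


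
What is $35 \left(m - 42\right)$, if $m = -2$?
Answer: $-1540$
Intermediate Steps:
$35 \left(m - 42\right) = 35 \left(-2 - 42\right) = 35 \left(-44\right) = -1540$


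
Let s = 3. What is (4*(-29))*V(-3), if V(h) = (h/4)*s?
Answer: 261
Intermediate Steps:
V(h) = 3*h/4 (V(h) = (h/4)*3 = 3*h/4)
(4*(-29))*V(-3) = (4*(-29))*((3/4)*(-3)) = -116*(-9/4) = 261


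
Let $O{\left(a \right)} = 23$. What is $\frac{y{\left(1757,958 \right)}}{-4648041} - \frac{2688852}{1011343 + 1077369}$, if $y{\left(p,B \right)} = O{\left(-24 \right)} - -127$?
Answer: $- \frac{1041517303811}{809034917766} \approx -1.2874$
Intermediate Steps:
$y{\left(p,B \right)} = 150$ ($y{\left(p,B \right)} = 23 - -127 = 23 + 127 = 150$)
$\frac{y{\left(1757,958 \right)}}{-4648041} - \frac{2688852}{1011343 + 1077369} = \frac{150}{-4648041} - \frac{2688852}{1011343 + 1077369} = 150 \left(- \frac{1}{4648041}\right) - \frac{2688852}{2088712} = - \frac{50}{1549347} - \frac{672213}{522178} = - \frac{1041517303811}{809034917766}$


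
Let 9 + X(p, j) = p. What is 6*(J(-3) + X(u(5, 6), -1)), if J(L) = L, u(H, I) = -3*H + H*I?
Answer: 18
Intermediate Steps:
X(p, j) = -9 + p
6*(J(-3) + X(u(5, 6), -1)) = 6*(-3 + (-9 + 5*(-3 + 6))) = 6*(-3 + (-9 + 5*3)) = 6*(-3 + (-9 + 15)) = 6*(-3 + 6) = 6*3 = 18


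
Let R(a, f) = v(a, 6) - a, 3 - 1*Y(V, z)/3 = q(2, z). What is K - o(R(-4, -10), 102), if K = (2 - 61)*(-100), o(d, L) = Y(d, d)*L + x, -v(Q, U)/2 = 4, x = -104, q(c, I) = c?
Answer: 5698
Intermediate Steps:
Y(V, z) = 3 (Y(V, z) = 9 - 3*2 = 9 - 6 = 3)
v(Q, U) = -8 (v(Q, U) = -2*4 = -8)
R(a, f) = -8 - a
o(d, L) = -104 + 3*L (o(d, L) = 3*L - 104 = -104 + 3*L)
K = 5900 (K = -59*(-100) = 5900)
K - o(R(-4, -10), 102) = 5900 - (-104 + 3*102) = 5900 - (-104 + 306) = 5900 - 1*202 = 5900 - 202 = 5698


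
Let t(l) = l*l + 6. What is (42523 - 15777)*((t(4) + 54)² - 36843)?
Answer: -830917982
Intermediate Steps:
t(l) = 6 + l² (t(l) = l² + 6 = 6 + l²)
(42523 - 15777)*((t(4) + 54)² - 36843) = (42523 - 15777)*(((6 + 4²) + 54)² - 36843) = 26746*(((6 + 16) + 54)² - 36843) = 26746*((22 + 54)² - 36843) = 26746*(76² - 36843) = 26746*(5776 - 36843) = 26746*(-31067) = -830917982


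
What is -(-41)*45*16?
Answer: 29520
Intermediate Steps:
-(-41)*45*16 = -41*(-45)*16 = 1845*16 = 29520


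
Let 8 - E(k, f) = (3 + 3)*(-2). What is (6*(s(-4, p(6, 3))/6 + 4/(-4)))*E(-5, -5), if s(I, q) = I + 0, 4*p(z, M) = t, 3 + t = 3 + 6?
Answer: -200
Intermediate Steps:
t = 6 (t = -3 + (3 + 6) = -3 + 9 = 6)
p(z, M) = 3/2 (p(z, M) = (¼)*6 = 3/2)
s(I, q) = I
E(k, f) = 20 (E(k, f) = 8 - (3 + 3)*(-2) = 8 - 6*(-2) = 8 - 1*(-12) = 8 + 12 = 20)
(6*(s(-4, p(6, 3))/6 + 4/(-4)))*E(-5, -5) = (6*(-4/6 + 4/(-4)))*20 = (6*(-4*⅙ + 4*(-¼)))*20 = (6*(-⅔ - 1))*20 = (6*(-5/3))*20 = -10*20 = -200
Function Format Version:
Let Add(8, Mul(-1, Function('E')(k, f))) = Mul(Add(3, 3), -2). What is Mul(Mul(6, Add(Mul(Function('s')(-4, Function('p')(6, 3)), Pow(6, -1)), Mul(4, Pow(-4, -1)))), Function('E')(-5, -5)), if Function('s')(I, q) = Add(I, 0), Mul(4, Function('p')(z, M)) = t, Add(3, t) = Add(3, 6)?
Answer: -200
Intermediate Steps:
t = 6 (t = Add(-3, Add(3, 6)) = Add(-3, 9) = 6)
Function('p')(z, M) = Rational(3, 2) (Function('p')(z, M) = Mul(Rational(1, 4), 6) = Rational(3, 2))
Function('s')(I, q) = I
Function('E')(k, f) = 20 (Function('E')(k, f) = Add(8, Mul(-1, Mul(Add(3, 3), -2))) = Add(8, Mul(-1, Mul(6, -2))) = Add(8, Mul(-1, -12)) = Add(8, 12) = 20)
Mul(Mul(6, Add(Mul(Function('s')(-4, Function('p')(6, 3)), Pow(6, -1)), Mul(4, Pow(-4, -1)))), Function('E')(-5, -5)) = Mul(Mul(6, Add(Mul(-4, Pow(6, -1)), Mul(4, Pow(-4, -1)))), 20) = Mul(Mul(6, Add(Mul(-4, Rational(1, 6)), Mul(4, Rational(-1, 4)))), 20) = Mul(Mul(6, Add(Rational(-2, 3), -1)), 20) = Mul(Mul(6, Rational(-5, 3)), 20) = Mul(-10, 20) = -200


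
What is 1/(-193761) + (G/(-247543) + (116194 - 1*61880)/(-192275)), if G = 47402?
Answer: -4371154320875897/9222312560102325 ≈ -0.47398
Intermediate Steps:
1/(-193761) + (G/(-247543) + (116194 - 1*61880)/(-192275)) = 1/(-193761) + (47402/(-247543) + (116194 - 1*61880)/(-192275)) = -1/193761 + (47402*(-1/247543) + (116194 - 61880)*(-1/192275)) = -1/193761 + (-47402/247543 + 54314*(-1/192275)) = -1/193761 + (-47402/247543 - 54314/192275) = -1/193761 - 22559270052/47596330325 = -4371154320875897/9222312560102325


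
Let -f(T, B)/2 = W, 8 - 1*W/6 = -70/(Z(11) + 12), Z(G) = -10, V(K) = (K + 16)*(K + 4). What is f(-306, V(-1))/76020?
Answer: -43/6335 ≈ -0.0067877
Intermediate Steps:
V(K) = (4 + K)*(16 + K) (V(K) = (16 + K)*(4 + K) = (4 + K)*(16 + K))
W = 258 (W = 48 - (-420)/(-10 + 12) = 48 - (-420)/2 = 48 - 6*(-35) = 48 + 210 = 258)
f(T, B) = -516 (f(T, B) = -2*258 = -516)
f(-306, V(-1))/76020 = -516/76020 = -516*1/76020 = -43/6335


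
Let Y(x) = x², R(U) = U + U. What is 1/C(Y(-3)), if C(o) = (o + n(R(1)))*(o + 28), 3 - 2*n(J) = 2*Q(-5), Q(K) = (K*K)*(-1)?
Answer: 2/2627 ≈ 0.00076132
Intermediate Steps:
R(U) = 2*U
Q(K) = -K² (Q(K) = K²*(-1) = -K²)
n(J) = 53/2 (n(J) = 3/2 - (-1)*(-5)² = 3/2 - (-1)*25 = 3/2 - (-25) = 3/2 - ½*(-50) = 3/2 + 25 = 53/2)
C(o) = (28 + o)*(53/2 + o) (C(o) = (o + 53/2)*(o + 28) = (53/2 + o)*(28 + o) = (28 + o)*(53/2 + o))
1/C(Y(-3)) = 1/(742 + ((-3)²)² + (109/2)*(-3)²) = 1/(742 + 9² + (109/2)*9) = 1/(742 + 81 + 981/2) = 1/(2627/2) = 2/2627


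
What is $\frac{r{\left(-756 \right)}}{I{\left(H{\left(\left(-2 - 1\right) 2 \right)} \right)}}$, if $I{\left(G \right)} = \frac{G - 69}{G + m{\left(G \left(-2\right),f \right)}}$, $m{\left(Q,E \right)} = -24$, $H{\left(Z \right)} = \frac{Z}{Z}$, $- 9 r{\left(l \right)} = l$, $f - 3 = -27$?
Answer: $\frac{483}{17} \approx 28.412$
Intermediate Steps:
$f = -24$ ($f = 3 - 27 = -24$)
$r{\left(l \right)} = - \frac{l}{9}$
$H{\left(Z \right)} = 1$
$I{\left(G \right)} = \frac{-69 + G}{-24 + G}$ ($I{\left(G \right)} = \frac{G - 69}{G - 24} = \frac{-69 + G}{-24 + G}$)
$\frac{r{\left(-756 \right)}}{I{\left(H{\left(\left(-2 - 1\right) 2 \right)} \right)}} = \frac{\left(- \frac{1}{9}\right) \left(-756\right)}{\frac{1}{-24 + 1} \left(-69 + 1\right)} = \frac{84}{\frac{1}{-23} \left(-68\right)} = \frac{84}{\left(- \frac{1}{23}\right) \left(-68\right)} = \frac{84}{\frac{68}{23}} = 84 \cdot \frac{23}{68} = \frac{483}{17}$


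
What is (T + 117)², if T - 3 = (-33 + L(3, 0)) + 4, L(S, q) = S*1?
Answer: 8836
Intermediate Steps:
L(S, q) = S
T = -23 (T = 3 + ((-33 + 3) + 4) = 3 + (-30 + 4) = 3 - 26 = -23)
(T + 117)² = (-23 + 117)² = 94² = 8836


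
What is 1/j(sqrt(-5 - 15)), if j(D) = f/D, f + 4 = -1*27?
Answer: -2*I*sqrt(5)/31 ≈ -0.14426*I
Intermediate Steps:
f = -31 (f = -4 - 1*27 = -4 - 27 = -31)
j(D) = -31/D
1/j(sqrt(-5 - 15)) = 1/(-31/sqrt(-5 - 15)) = 1/(-31*(-I*sqrt(5)/10)) = 1/(-(-31)*I*sqrt(5)/10) = 1/(31*I*sqrt(5)/10) = -2*I*sqrt(5)/31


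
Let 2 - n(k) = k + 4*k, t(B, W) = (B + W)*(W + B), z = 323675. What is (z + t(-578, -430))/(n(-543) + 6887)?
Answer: 1339739/9604 ≈ 139.50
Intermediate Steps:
t(B, W) = (B + W)**2 (t(B, W) = (B + W)*(B + W) = (B + W)**2)
n(k) = 2 - 5*k (n(k) = 2 - (k + 4*k) = 2 - 5*k)
(z + t(-578, -430))/(n(-543) + 6887) = (323675 + (-578 - 430)**2)/((2 - 5*(-543)) + 6887) = (323675 + (-1008)**2)/((2 + 2715) + 6887) = (323675 + 1016064)/(2717 + 6887) = 1339739/9604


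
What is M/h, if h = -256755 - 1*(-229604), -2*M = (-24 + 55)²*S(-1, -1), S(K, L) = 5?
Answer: 4805/54302 ≈ 0.088487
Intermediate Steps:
M = -4805/2 (M = -(-24 + 55)²*5/2 = -31²*5/2 = -961*5/2 = -½*4805 = -4805/2 ≈ -2402.5)
h = -27151 (h = -256755 + 229604 = -27151)
M/h = -4805/2/(-27151) = -4805/2*(-1/27151) = 4805/54302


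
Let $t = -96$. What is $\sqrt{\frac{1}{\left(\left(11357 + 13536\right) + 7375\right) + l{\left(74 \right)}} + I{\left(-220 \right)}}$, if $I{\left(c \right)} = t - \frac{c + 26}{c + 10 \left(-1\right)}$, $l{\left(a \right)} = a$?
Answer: $\frac{i \sqrt{1339675659944870}}{3719330} \approx 9.8409 i$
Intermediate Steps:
$I{\left(c \right)} = -96 - \frac{26 + c}{-10 + c}$ ($I{\left(c \right)} = -96 - \frac{c + 26}{c + 10 \left(-1\right)} = -96 - \frac{26 + c}{c - 10} = -96 - \frac{26 + c}{-10 + c}$)
$\sqrt{\frac{1}{\left(\left(11357 + 13536\right) + 7375\right) + l{\left(74 \right)}} + I{\left(-220 \right)}} = \sqrt{\frac{1}{\left(\left(11357 + 13536\right) + 7375\right) + 74} + \frac{934 - -21340}{-10 - 220}} = \sqrt{\frac{1}{\left(24893 + 7375\right) + 74} + \frac{934 + 21340}{-230}} = \sqrt{\frac{1}{32268 + 74} - \frac{11137}{115}} = \sqrt{\frac{1}{32342} - \frac{11137}{115}} = \sqrt{- \frac{360192739}{3719330}} = \frac{i \sqrt{1339675659944870}}{3719330}$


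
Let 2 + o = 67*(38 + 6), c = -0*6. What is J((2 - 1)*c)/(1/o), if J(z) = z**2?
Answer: 0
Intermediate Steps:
c = 0 (c = -1*0 = 0)
o = 2946 (o = -2 + 67*(38 + 6) = -2 + 67*44 = -2 + 2948 = 2946)
J((2 - 1)*c)/(1/o) = ((2 - 1)*0)**2/(1/2946) = (1*0)**2/(1/2946) = 0**2*2946 = 0*2946 = 0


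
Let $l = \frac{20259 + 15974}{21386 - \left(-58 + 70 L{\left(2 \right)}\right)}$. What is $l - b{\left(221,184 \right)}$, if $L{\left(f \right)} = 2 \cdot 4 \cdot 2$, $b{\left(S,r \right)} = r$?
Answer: $- \frac{3703383}{20324} \approx -182.22$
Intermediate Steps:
$L{\left(f \right)} = 16$ ($L{\left(f \right)} = 8 \cdot 2 = 16$)
$l = \frac{36233}{20324}$ ($l = \frac{20259 + 15974}{21386 + \left(\left(-70\right) 16 + 58\right)} = \frac{36233}{21386 + \left(-1120 + 58\right)} = \frac{36233}{21386 - 1062} = \frac{36233}{20324} \approx 1.7828$)
$l - b{\left(221,184 \right)} = \frac{36233}{20324} - 184 = - \frac{3703383}{20324}$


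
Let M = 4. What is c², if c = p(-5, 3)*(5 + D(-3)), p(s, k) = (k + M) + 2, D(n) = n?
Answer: 324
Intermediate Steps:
p(s, k) = 6 + k (p(s, k) = (k + 4) + 2 = (4 + k) + 2 = 6 + k)
c = 18 (c = (6 + 3)*(5 - 3) = 9*2 = 18)
c² = 18² = 324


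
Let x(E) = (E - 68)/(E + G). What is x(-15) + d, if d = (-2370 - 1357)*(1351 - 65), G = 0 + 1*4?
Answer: -52722059/11 ≈ -4.7929e+6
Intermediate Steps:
G = 4 (G = 0 + 4 = 4)
d = -4792922 (d = -3727*1286 = -4792922)
x(E) = (-68 + E)/(4 + E) (x(E) = (E - 68)/(E + 4) = (-68 + E)/(4 + E))
x(-15) + d = (-68 - 15)/(4 - 15) - 4792922 = -83/(-11) - 4792922 = -1/11*(-83) - 4792922 = 83/11 - 4792922 = -52722059/11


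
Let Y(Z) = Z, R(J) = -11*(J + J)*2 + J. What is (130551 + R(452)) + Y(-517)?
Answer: 110598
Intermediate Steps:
R(J) = -43*J (R(J) = -11*2*J*2 + J = -44*J + J = -43*J)
(130551 + R(452)) + Y(-517) = (130551 - 43*452) - 517 = (130551 - 19436) - 517 = 111115 - 517 = 110598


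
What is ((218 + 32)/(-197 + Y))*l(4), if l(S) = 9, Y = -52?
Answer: -750/83 ≈ -9.0361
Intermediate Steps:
((218 + 32)/(-197 + Y))*l(4) = ((218 + 32)/(-197 - 52))*9 = (250/(-249))*9 = (250*(-1/249))*9 = -250/249*9 = -750/83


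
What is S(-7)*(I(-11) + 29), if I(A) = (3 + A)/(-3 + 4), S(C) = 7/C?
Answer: -21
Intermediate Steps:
I(A) = 3 + A (I(A) = (3 + A)/1 = (3 + A)*1 = 3 + A)
S(-7)*(I(-11) + 29) = (7/(-7))*((3 - 11) + 29) = (7*(-⅐))*(-8 + 29) = -1*21 = -21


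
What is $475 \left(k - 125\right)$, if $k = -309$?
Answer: $-206150$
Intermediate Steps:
$475 \left(k - 125\right) = 475 \left(-309 - 125\right) = 475 \left(-434\right) = -206150$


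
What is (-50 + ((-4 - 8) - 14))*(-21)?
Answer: 1596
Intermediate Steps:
(-50 + ((-4 - 8) - 14))*(-21) = (-50 + (-12 - 14))*(-21) = (-50 - 26)*(-21) = -76*(-21) = 1596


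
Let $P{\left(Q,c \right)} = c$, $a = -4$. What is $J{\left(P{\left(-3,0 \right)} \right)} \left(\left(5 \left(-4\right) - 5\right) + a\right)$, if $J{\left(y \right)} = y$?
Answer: $0$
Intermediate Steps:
$J{\left(P{\left(-3,0 \right)} \right)} \left(\left(5 \left(-4\right) - 5\right) + a\right) = 0 \left(\left(5 \left(-4\right) - 5\right) - 4\right) = 0 \left(\left(-20 - 5\right) - 4\right) = 0 \left(-25 - 4\right) = 0 \left(-29\right) = 0$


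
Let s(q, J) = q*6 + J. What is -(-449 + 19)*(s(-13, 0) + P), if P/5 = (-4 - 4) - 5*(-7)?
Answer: 24510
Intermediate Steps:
s(q, J) = J + 6*q (s(q, J) = 6*q + J = J + 6*q)
P = 135 (P = 5*((-4 - 4) - 5*(-7)) = 5*(-8 + 35) = 5*27 = 135)
-(-449 + 19)*(s(-13, 0) + P) = -(-449 + 19)*((0 + 6*(-13)) + 135) = -(-430)*((0 - 78) + 135) = -(-430)*(-78 + 135) = -(-430)*57 = -1*(-24510) = 24510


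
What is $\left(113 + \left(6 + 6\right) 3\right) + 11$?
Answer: $160$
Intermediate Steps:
$\left(113 + \left(6 + 6\right) 3\right) + 11 = \left(113 + 12 \cdot 3\right) + 11 = \left(113 + 36\right) + 11 = 149 + 11 = 160$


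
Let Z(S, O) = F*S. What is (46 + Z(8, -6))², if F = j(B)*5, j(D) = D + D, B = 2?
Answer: 42436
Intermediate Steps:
j(D) = 2*D
F = 20 (F = (2*2)*5 = 4*5 = 20)
Z(S, O) = 20*S
(46 + Z(8, -6))² = (46 + 20*8)² = (46 + 160)² = 206² = 42436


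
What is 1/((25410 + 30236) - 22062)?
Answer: 1/33584 ≈ 2.9776e-5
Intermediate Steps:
1/((25410 + 30236) - 22062) = 1/(55646 - 22062) = 1/33584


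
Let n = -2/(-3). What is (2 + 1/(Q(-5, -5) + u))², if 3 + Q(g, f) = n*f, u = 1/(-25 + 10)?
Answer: 3481/1024 ≈ 3.3994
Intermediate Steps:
n = ⅔ (n = -⅓*(-2) = ⅔ ≈ 0.66667)
u = -1/15 (u = 1/(-15) = -1/15 ≈ -0.066667)
Q(g, f) = -3 + 2*f/3
(2 + 1/(Q(-5, -5) + u))² = (2 + 1/((-3 + (⅔)*(-5)) - 1/15))² = (2 + 1/((-3 - 10/3) - 1/15))² = (2 + 1/(-19/3 - 1/15))² = (2 + 1/(-32/5))² = (2 - 5/32)² = (59/32)² = 3481/1024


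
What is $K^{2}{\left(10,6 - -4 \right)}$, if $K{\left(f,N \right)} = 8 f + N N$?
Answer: $32400$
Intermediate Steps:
$K{\left(f,N \right)} = N^{2} + 8 f$ ($K{\left(f,N \right)} = 8 f + N^{2} = N^{2} + 8 f$)
$K^{2}{\left(10,6 - -4 \right)} = \left(\left(6 - -4\right)^{2} + 8 \cdot 10\right)^{2} = \left(\left(6 + 4\right)^{2} + 80\right)^{2} = \left(10^{2} + 80\right)^{2} = \left(100 + 80\right)^{2} = 180^{2} = 32400$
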